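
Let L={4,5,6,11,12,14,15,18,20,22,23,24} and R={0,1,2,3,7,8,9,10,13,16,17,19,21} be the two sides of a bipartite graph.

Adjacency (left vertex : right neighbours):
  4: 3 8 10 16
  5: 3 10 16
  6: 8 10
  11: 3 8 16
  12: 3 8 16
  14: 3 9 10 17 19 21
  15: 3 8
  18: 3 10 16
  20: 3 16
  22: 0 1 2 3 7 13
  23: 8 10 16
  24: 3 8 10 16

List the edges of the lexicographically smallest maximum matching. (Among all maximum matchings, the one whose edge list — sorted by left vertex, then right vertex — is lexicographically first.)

Lex-smallest maximum matching: {(4,3), (5,10), (6,8), (11,16), (14,9), (22,0)}

|M| = 6 (so the lex-smallest maximum matching has 6 edges)
process left vertices in ascending order; for each, take the smallest-labelled available neighbour that still permits 6 edges overall, or leave it unmatched if none does
lex-smallest matching: {4-3, 5-10, 6-8, 11-16, 14-9, 22-0}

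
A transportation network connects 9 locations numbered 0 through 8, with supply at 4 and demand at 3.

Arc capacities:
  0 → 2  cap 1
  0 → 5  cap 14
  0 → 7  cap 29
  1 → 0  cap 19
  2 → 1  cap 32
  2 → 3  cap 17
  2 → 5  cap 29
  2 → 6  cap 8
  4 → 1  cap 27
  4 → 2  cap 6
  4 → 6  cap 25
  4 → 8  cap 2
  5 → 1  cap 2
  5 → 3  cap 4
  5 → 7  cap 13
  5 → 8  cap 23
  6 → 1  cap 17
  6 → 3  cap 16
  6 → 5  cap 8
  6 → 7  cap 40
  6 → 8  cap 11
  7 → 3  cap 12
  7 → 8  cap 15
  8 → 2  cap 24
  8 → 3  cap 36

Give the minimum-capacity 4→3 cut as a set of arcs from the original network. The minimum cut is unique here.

augment #1: 4→2→3 push 6
augment #2: 4→6→3 push 16
augment #3: 4→8→3 push 2
augment #4: 4→6→5→3 push 4
augment #5: 4→6→7→3 push 5
augment #6: 4→1→0→2→3 push 1
augment #7: 4→1→0→7→3 push 7
augment #8: 4→1→0→5→8→3 push 11
max flow = 52; residual-reachable set from 4 gives S-side
cut edges (S→T): {(1,0), (4,2), (4,6), (4,8)} total cap 52

Min-cut arcs: {(1,0), (4,2), (4,6), (4,8)} (total capacity 52)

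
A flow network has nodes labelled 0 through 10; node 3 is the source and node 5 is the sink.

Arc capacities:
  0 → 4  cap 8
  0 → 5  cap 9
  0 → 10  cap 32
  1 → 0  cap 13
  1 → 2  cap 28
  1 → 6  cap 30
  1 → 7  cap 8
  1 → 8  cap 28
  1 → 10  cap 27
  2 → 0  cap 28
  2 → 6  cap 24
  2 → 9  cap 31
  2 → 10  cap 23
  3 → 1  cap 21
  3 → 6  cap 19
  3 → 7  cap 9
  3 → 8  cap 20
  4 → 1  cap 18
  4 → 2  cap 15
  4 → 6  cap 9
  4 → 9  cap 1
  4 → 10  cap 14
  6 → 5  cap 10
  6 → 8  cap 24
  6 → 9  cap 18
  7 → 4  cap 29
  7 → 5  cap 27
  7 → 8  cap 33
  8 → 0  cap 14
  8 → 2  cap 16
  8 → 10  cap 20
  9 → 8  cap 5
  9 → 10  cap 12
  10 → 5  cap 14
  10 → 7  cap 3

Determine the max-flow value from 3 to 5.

Maximum flow value: 53

augment #1: 3→6→5 bottleneck 10, total now 10
augment #2: 3→7→5 bottleneck 9, total now 19
augment #3: 3→1→0→5 bottleneck 9, total now 28
augment #4: 3→1→7→5 bottleneck 8, total now 36
augment #5: 3→1→10→5 bottleneck 4, total now 40
augment #6: 3→8→10→5 bottleneck 10, total now 50
augment #7: 3→8→10→7→5 bottleneck 3, total now 53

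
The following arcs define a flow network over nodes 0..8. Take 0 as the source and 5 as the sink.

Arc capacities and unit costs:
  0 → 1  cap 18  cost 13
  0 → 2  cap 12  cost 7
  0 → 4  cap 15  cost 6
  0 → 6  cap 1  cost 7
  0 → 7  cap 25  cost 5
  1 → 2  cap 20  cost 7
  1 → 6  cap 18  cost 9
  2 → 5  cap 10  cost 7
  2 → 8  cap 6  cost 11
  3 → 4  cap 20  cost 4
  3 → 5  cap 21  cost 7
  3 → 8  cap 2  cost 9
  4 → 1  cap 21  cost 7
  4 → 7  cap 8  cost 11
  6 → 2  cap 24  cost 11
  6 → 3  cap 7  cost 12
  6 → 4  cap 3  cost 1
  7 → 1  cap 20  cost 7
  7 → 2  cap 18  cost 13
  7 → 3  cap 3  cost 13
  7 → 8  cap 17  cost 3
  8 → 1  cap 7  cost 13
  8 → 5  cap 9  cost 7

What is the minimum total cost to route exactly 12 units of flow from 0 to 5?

Minimum cost for 12 units: 170

shortest-cost path #1: 0→2→5 push 10 @ unit cost 14 (adds 140)
shortest-cost path #2: 0→7→8→5 push 2 @ unit cost 15 (adds 30)
total cost = 170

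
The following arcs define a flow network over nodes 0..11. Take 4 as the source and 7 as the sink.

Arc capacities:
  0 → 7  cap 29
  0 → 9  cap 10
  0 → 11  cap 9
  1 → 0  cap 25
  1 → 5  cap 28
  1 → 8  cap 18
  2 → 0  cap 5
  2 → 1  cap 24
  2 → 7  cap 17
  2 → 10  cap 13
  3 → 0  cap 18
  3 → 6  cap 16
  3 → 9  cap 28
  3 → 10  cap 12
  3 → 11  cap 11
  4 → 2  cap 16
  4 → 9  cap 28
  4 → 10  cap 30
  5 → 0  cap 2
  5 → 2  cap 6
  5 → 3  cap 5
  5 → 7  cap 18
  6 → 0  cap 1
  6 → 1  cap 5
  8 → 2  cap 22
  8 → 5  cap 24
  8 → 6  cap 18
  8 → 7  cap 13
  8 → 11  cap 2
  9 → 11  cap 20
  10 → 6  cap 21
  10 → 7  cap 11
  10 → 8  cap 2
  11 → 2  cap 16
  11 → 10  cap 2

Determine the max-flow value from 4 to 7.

Maximum flow value: 51

augment #1: 4→2→7 bottleneck 16, total now 16
augment #2: 4→10→7 bottleneck 11, total now 27
augment #3: 4→10→8→7 bottleneck 2, total now 29
augment #4: 4→9→11→2→7 bottleneck 1, total now 30
augment #5: 4→10→6→0→7 bottleneck 1, total now 31
augment #6: 4→9→11→2→0→7 bottleneck 5, total now 36
augment #7: 4→10→6→1→0→7 bottleneck 5, total now 41
augment #8: 4→9→11→2→1→0→7 bottleneck 10, total now 51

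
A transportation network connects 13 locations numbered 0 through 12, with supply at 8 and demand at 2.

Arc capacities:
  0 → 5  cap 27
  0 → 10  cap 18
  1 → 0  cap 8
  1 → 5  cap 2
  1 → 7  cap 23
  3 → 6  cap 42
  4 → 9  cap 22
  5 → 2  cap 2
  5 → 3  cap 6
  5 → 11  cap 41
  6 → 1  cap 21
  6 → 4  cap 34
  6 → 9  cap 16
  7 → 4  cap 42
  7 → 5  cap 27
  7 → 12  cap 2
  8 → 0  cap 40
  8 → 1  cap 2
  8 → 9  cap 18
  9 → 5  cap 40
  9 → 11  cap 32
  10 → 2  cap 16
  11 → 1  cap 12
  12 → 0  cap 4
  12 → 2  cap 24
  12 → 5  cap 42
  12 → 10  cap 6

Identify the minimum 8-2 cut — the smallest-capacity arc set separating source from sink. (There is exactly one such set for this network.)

Min-cut arcs: {(5,2), (7,12), (10,2)} (total capacity 20)

augment #1: 8→0→5→2 push 2
augment #2: 8→0→10→2 push 16
augment #3: 8→1→7→12→2 push 2
max flow = 20; residual-reachable set from 8 gives S-side
cut edges (S→T): {(5,2), (7,12), (10,2)} total cap 20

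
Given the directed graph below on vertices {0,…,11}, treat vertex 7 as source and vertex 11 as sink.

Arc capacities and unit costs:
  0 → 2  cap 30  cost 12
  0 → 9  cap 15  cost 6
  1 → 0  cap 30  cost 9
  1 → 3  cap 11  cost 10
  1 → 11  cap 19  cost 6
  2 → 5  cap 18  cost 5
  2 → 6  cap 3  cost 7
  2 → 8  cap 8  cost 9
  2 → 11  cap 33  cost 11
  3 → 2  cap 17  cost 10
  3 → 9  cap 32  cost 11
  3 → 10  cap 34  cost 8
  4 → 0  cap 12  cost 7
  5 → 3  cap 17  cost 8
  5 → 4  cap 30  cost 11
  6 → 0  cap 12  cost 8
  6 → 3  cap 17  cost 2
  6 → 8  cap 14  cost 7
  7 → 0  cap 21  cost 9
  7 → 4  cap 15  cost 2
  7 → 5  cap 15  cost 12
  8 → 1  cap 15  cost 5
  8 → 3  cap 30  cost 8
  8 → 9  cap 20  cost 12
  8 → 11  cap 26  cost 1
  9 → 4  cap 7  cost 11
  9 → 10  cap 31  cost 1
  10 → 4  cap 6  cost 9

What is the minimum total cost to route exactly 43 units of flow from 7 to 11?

shortest-cost path #1: 7→0→2→8→11 push 8 @ unit cost 31 (adds 248)
shortest-cost path #2: 7→0→2→11 push 13 @ unit cost 32 (adds 416)
shortest-cost path #3: 7→4→0→2→11 push 9 @ unit cost 32 (adds 288)
shortest-cost path #4: 7→5→3→2→11 push 11 @ unit cost 41 (adds 451)
shortest-cost path #5: 7→5→3→2→6→8→11 push 2 @ unit cost 45 (adds 90)
total cost = 1493

Minimum cost for 43 units: 1493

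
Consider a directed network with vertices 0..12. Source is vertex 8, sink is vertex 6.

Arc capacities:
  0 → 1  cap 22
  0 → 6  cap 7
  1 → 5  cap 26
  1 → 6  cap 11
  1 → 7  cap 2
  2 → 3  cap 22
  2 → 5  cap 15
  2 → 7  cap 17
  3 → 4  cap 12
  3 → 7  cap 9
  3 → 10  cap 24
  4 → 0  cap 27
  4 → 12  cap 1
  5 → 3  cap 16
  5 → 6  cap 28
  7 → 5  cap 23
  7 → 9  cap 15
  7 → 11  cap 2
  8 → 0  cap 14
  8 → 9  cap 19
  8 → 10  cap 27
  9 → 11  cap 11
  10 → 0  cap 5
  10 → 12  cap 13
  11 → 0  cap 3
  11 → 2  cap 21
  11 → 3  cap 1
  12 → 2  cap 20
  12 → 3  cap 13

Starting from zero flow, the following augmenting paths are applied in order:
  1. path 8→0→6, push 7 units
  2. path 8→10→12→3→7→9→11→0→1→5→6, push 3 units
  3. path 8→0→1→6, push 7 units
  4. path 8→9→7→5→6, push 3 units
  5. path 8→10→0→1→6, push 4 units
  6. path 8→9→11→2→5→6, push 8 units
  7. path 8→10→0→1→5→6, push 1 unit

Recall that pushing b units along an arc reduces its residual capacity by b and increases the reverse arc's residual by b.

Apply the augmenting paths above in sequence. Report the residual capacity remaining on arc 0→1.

Residual capacity of (0,1): 7

after path 1 (8→0→6, push 7): res(0,1)=22
after path 2 (8→10→12→3→7→9→11→0→1→5→6, push 3): res(0,1)=19
after path 3 (8→0→1→6, push 7): res(0,1)=12
after path 4 (8→9→7→5→6, push 3): res(0,1)=12
after path 5 (8→10→0→1→6, push 4): res(0,1)=8
after path 6 (8→9→11→2→5→6, push 8): res(0,1)=8
after path 7 (8→10→0→1→5→6, push 1): res(0,1)=7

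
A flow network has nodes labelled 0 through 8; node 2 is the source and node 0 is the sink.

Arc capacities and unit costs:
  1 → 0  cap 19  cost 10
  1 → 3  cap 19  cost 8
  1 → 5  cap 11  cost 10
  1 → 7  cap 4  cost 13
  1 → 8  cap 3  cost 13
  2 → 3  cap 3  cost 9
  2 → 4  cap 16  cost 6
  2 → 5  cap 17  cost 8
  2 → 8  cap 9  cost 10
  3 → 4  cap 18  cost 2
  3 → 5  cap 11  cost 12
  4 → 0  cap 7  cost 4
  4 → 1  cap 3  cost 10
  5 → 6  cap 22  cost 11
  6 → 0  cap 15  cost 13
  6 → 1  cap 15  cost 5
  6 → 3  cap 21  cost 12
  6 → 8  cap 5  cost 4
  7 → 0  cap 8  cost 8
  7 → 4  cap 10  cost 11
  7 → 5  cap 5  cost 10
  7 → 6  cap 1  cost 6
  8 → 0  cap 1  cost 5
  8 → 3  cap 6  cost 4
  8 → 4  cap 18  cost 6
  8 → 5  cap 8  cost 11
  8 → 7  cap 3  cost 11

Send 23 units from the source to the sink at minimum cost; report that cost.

Minimum cost for 23 units: 538

shortest-cost path #1: 2→4→0 push 7 @ unit cost 10 (adds 70)
shortest-cost path #2: 2→8→0 push 1 @ unit cost 15 (adds 15)
shortest-cost path #3: 2→4→1→0 push 3 @ unit cost 26 (adds 78)
shortest-cost path #4: 2→8→7→0 push 3 @ unit cost 29 (adds 87)
shortest-cost path #5: 2→5→6→0 push 9 @ unit cost 32 (adds 288)
total cost = 538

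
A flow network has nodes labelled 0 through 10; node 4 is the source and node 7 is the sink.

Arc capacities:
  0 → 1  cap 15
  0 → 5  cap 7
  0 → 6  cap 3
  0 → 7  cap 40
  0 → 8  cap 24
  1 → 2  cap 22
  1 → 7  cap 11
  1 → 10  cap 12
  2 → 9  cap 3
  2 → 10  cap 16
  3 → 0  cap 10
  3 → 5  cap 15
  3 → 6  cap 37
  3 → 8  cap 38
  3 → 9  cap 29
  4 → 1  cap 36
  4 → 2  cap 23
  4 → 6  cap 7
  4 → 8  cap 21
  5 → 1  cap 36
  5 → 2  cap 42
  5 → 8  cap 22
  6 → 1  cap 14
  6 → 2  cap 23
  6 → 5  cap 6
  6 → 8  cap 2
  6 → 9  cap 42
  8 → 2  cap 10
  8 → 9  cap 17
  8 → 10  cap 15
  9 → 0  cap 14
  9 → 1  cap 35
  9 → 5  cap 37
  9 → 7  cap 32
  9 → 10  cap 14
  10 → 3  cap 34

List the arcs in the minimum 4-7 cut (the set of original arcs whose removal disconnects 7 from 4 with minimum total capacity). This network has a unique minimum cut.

Min-cut arcs: {(1,7), (3,0), (9,0), (9,7)} (total capacity 67)

augment #1: 4→1→7 push 11
augment #2: 4→2→9→7 push 3
augment #3: 4→6→9→7 push 7
augment #4: 4→8→9→7 push 17
augment #5: 4→1→10→3→0→7 push 10
augment #6: 4→1→10→3→9→7 push 2
augment #7: 4→2→10→3→9→7 push 3
augment #8: 4→2→10→3→9→0→7 push 13
augment #9: 4→8→10→3→9→0→7 push 1
max flow = 67; residual-reachable set from 4 gives S-side
cut edges (S→T): {(1,7), (3,0), (9,0), (9,7)} total cap 67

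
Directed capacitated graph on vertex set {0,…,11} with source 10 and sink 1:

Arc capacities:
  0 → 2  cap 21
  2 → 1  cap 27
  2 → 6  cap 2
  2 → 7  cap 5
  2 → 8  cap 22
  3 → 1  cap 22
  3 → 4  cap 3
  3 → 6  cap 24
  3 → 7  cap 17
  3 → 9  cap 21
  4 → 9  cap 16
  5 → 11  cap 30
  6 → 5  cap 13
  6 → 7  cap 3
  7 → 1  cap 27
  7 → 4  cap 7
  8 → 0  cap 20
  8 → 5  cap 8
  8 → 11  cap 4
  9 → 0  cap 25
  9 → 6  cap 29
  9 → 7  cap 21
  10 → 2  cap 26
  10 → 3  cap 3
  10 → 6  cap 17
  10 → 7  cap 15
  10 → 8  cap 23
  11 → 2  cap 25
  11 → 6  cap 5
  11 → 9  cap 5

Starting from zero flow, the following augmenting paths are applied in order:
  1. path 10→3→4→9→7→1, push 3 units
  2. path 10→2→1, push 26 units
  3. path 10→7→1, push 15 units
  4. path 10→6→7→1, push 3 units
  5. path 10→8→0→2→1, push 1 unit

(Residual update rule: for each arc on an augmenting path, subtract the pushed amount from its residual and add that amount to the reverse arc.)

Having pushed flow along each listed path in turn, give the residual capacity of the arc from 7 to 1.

Residual capacity of (7,1): 6

after path 1 (10→3→4→9→7→1, push 3): res(7,1)=24
after path 2 (10→2→1, push 26): res(7,1)=24
after path 3 (10→7→1, push 15): res(7,1)=9
after path 4 (10→6→7→1, push 3): res(7,1)=6
after path 5 (10→8→0→2→1, push 1): res(7,1)=6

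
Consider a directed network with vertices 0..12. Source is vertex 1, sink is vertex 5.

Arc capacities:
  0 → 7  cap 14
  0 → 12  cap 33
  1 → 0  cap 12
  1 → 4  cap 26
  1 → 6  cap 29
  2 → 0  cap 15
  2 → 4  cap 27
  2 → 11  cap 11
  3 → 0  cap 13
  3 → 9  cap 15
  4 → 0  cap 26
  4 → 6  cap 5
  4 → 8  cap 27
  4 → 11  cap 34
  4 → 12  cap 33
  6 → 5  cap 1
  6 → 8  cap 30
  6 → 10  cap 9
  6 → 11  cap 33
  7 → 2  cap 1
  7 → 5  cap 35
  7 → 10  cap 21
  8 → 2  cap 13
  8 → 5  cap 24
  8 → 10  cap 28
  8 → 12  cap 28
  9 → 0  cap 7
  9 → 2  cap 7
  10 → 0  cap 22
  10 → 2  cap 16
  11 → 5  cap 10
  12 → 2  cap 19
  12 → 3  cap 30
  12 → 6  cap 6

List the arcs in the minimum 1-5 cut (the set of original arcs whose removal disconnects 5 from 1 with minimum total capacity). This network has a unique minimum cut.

Min-cut arcs: {(0,7), (6,5), (8,5), (11,5)} (total capacity 49)

augment #1: 1→6→5 push 1
augment #2: 1→0→7→5 push 12
augment #3: 1→4→8→5 push 24
augment #4: 1→4→11→5 push 2
augment #5: 1→6→11→5 push 8
augment #6: 1→6→10→0→7→5 push 2
max flow = 49; residual-reachable set from 1 gives S-side
cut edges (S→T): {(0,7), (6,5), (8,5), (11,5)} total cap 49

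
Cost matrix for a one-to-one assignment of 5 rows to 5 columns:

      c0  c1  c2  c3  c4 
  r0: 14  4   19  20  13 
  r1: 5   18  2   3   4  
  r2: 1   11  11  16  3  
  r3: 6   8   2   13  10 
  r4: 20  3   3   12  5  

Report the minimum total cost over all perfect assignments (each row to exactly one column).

Minimum assignment cost: 15

optimal assignment: row0→col1 (cost 4), row1→col3 (cost 3), row2→col0 (cost 1), row3→col2 (cost 2), row4→col4 (cost 5)
total = 4 + 3 + 1 + 2 + 5 = 15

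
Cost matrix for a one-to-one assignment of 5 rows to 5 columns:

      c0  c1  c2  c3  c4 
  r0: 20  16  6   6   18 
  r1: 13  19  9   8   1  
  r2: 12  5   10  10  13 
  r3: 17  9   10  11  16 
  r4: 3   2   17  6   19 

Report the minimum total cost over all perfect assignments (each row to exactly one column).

optimal assignment: row0→col3 (cost 6), row1→col4 (cost 1), row2→col1 (cost 5), row3→col2 (cost 10), row4→col0 (cost 3)
total = 6 + 1 + 5 + 10 + 3 = 25

Minimum assignment cost: 25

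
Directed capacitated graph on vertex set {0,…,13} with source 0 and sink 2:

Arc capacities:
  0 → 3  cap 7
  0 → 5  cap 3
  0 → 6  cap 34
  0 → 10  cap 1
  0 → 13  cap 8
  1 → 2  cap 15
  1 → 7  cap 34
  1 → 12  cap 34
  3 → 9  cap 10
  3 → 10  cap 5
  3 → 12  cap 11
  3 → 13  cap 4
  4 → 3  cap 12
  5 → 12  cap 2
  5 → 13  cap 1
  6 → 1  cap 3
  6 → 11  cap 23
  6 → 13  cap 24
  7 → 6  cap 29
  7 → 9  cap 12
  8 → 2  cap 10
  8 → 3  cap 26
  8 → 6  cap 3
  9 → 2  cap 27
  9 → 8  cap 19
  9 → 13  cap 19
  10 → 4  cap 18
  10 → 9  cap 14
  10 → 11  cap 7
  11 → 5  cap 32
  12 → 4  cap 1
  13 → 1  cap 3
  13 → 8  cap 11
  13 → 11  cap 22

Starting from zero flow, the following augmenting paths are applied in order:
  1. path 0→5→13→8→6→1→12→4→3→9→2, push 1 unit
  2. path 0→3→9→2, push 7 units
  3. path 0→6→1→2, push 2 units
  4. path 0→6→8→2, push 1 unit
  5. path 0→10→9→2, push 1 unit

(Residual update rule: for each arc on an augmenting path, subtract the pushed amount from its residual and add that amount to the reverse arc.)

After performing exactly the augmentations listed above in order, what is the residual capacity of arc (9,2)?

Residual capacity of (9,2): 18

after path 1 (0→5→13→8→6→1→12→4→3→9→2, push 1): res(9,2)=26
after path 2 (0→3→9→2, push 7): res(9,2)=19
after path 3 (0→6→1→2, push 2): res(9,2)=19
after path 4 (0→6→8→2, push 1): res(9,2)=19
after path 5 (0→10→9→2, push 1): res(9,2)=18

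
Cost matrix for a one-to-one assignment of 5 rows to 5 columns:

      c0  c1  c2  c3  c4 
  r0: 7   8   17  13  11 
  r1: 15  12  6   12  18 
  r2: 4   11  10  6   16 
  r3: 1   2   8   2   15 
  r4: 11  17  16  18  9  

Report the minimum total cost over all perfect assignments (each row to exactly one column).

optimal assignment: row0→col1 (cost 8), row1→col2 (cost 6), row2→col0 (cost 4), row3→col3 (cost 2), row4→col4 (cost 9)
total = 8 + 6 + 4 + 2 + 9 = 29

Minimum assignment cost: 29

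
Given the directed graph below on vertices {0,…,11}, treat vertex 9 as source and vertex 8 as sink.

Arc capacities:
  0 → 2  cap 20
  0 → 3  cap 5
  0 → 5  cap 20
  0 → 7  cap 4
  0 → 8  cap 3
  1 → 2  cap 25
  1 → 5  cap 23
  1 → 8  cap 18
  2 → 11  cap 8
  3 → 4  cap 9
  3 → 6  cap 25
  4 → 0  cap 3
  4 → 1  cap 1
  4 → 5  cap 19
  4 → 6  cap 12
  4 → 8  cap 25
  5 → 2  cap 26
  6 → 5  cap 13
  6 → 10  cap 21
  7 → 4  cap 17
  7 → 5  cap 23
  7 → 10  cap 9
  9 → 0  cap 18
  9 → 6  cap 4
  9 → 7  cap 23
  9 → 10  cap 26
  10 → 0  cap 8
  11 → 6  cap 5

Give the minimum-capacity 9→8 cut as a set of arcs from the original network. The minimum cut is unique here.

augment #1: 9→0→8 push 3
augment #2: 9→7→4→8 push 17
augment #3: 9→0→3→4→8 push 5
max flow = 25; residual-reachable set from 9 gives S-side
cut edges (S→T): {(0,3), (0,8), (7,4)} total cap 25

Min-cut arcs: {(0,3), (0,8), (7,4)} (total capacity 25)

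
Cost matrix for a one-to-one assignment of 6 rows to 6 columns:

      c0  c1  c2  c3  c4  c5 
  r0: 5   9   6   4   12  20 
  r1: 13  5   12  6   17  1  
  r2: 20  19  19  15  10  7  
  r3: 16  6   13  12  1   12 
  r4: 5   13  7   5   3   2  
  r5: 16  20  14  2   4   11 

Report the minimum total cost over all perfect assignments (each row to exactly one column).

optimal assignment: row0→col2 (cost 6), row1→col1 (cost 5), row2→col5 (cost 7), row3→col4 (cost 1), row4→col0 (cost 5), row5→col3 (cost 2)
total = 6 + 5 + 7 + 1 + 5 + 2 = 26

Minimum assignment cost: 26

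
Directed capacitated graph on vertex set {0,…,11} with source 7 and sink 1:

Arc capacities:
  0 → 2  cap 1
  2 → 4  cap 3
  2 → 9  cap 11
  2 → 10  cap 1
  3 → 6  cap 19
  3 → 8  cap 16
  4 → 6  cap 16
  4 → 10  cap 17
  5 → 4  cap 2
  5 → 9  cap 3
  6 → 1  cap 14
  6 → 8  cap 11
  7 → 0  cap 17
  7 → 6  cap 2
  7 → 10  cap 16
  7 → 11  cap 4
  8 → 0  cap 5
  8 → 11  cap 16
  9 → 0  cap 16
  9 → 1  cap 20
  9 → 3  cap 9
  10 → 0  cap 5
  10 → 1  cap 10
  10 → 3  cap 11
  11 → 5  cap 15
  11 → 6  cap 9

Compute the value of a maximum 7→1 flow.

augment #1: 7→6→1 bottleneck 2, total now 2
augment #2: 7→10→1 bottleneck 10, total now 12
augment #3: 7→11→6→1 bottleneck 4, total now 16
augment #4: 7→0→2→9→1 bottleneck 1, total now 17
augment #5: 7→10→3→6→1 bottleneck 6, total now 23

Maximum flow value: 23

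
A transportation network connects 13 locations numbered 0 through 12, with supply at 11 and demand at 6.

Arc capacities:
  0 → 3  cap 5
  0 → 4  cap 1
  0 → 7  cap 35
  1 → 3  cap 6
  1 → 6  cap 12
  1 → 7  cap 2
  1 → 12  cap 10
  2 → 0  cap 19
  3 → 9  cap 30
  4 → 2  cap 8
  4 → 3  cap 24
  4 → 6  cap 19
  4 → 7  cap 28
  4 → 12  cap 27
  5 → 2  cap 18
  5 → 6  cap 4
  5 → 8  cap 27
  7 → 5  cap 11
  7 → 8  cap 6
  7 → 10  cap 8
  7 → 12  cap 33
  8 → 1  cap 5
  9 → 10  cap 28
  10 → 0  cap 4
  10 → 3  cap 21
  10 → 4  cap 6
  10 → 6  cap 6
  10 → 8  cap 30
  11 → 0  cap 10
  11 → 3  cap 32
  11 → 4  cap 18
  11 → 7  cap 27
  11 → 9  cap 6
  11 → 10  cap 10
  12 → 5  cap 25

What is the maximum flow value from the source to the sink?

Maximum flow value: 34

augment #1: 11→4→6 bottleneck 18, total now 18
augment #2: 11→10→6 bottleneck 6, total now 24
augment #3: 11→0→4→6 bottleneck 1, total now 25
augment #4: 11→7→5→6 bottleneck 4, total now 29
augment #5: 11→7→8→1→6 bottleneck 5, total now 34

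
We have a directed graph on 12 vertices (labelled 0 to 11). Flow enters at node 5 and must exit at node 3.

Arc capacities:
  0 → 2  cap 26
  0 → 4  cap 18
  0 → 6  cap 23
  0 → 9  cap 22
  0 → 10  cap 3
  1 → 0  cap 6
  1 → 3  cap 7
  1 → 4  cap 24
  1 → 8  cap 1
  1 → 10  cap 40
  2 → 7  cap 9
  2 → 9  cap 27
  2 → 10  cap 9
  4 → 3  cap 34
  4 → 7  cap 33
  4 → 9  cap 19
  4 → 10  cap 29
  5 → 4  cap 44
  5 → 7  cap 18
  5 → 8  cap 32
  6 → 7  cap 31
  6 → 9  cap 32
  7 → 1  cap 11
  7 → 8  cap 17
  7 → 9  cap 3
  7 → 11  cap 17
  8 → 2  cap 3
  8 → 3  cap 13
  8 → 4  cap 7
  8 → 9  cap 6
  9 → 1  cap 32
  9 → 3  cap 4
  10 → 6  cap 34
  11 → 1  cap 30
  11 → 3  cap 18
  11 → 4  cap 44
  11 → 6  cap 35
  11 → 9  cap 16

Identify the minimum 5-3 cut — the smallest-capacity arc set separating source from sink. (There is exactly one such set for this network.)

Min-cut arcs: {(1,3), (4,3), (7,11), (8,3), (9,3)} (total capacity 75)

augment #1: 5→4→3 push 34
augment #2: 5→8→3 push 13
augment #3: 5→4→9→3 push 4
augment #4: 5→7→1→3 push 7
augment #5: 5→7→11→3 push 11
augment #6: 5→4→7→11→3 push 6
max flow = 75; residual-reachable set from 5 gives S-side
cut edges (S→T): {(1,3), (4,3), (7,11), (8,3), (9,3)} total cap 75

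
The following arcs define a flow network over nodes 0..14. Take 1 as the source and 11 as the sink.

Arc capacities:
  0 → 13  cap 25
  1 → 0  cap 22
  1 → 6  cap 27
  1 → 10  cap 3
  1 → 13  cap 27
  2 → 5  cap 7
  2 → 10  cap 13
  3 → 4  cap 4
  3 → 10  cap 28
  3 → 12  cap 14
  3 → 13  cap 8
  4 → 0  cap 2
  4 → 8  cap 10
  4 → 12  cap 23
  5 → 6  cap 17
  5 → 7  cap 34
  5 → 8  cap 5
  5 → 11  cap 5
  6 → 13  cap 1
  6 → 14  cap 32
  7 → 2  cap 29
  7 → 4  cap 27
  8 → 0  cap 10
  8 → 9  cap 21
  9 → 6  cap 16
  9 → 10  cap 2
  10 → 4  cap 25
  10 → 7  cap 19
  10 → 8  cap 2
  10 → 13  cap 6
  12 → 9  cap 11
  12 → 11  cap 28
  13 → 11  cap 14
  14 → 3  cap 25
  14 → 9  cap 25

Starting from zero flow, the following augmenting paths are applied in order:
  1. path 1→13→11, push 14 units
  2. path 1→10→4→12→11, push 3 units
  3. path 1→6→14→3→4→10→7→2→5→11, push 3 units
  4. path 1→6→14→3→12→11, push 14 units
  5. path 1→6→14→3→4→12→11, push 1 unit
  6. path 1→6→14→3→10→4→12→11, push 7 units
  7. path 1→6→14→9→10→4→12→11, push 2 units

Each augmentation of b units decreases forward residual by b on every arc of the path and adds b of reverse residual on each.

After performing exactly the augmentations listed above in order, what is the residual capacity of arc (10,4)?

Residual capacity of (10,4): 16

after path 1 (1→13→11, push 14): res(10,4)=25
after path 2 (1→10→4→12→11, push 3): res(10,4)=22
after path 3 (1→6→14→3→4→10→7→2→5→11, push 3): res(10,4)=25
after path 4 (1→6→14→3→12→11, push 14): res(10,4)=25
after path 5 (1→6→14→3→4→12→11, push 1): res(10,4)=25
after path 6 (1→6→14→3→10→4→12→11, push 7): res(10,4)=18
after path 7 (1→6→14→9→10→4→12→11, push 2): res(10,4)=16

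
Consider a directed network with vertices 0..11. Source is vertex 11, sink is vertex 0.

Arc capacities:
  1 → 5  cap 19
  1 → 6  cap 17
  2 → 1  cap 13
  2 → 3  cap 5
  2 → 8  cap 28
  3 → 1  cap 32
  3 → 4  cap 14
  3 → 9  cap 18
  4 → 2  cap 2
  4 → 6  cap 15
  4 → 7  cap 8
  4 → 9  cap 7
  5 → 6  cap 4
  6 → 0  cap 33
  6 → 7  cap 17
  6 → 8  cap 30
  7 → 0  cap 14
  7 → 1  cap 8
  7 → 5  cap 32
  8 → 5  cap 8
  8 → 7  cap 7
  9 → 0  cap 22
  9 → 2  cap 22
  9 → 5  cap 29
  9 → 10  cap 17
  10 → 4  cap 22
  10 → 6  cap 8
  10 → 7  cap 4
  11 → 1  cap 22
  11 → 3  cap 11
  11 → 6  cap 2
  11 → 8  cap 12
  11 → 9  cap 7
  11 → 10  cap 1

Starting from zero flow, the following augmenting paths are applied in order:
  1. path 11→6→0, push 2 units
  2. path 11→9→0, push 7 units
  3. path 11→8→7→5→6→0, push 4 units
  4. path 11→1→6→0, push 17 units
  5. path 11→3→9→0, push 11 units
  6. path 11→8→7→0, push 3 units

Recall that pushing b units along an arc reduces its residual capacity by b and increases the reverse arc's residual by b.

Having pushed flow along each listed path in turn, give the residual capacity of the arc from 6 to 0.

Residual capacity of (6,0): 10

after path 1 (11→6→0, push 2): res(6,0)=31
after path 2 (11→9→0, push 7): res(6,0)=31
after path 3 (11→8→7→5→6→0, push 4): res(6,0)=27
after path 4 (11→1→6→0, push 17): res(6,0)=10
after path 5 (11→3→9→0, push 11): res(6,0)=10
after path 6 (11→8→7→0, push 3): res(6,0)=10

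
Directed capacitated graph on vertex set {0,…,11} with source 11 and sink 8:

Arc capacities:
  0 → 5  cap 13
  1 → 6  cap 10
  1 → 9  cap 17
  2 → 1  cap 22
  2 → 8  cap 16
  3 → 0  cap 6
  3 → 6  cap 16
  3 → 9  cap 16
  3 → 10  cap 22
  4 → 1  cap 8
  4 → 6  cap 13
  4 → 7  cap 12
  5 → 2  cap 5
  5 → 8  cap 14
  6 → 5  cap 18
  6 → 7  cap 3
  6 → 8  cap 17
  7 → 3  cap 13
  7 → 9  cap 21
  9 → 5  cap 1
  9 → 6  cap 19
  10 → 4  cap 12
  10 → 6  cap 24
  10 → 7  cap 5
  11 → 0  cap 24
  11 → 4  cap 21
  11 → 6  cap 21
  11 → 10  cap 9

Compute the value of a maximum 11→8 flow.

augment #1: 11→6→8 bottleneck 17, total now 17
augment #2: 11→0→5→8 bottleneck 13, total now 30
augment #3: 11→6→5→8 bottleneck 1, total now 31
augment #4: 11→6→5→2→8 bottleneck 3, total now 34
augment #5: 11→4→6→5→2→8 bottleneck 2, total now 36

Maximum flow value: 36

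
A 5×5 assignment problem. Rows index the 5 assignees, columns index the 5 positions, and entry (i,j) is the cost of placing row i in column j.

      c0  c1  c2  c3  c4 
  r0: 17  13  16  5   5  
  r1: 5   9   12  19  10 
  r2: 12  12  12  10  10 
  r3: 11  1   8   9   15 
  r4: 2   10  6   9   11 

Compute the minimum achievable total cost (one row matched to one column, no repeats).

Minimum assignment cost: 27

one of 2 optimal assignments: row0→col3 (cost 5), row1→col0 (cost 5), row2→col4 (cost 10), row3→col1 (cost 1), row4→col2 (cost 6)
total = 5 + 5 + 10 + 1 + 6 = 27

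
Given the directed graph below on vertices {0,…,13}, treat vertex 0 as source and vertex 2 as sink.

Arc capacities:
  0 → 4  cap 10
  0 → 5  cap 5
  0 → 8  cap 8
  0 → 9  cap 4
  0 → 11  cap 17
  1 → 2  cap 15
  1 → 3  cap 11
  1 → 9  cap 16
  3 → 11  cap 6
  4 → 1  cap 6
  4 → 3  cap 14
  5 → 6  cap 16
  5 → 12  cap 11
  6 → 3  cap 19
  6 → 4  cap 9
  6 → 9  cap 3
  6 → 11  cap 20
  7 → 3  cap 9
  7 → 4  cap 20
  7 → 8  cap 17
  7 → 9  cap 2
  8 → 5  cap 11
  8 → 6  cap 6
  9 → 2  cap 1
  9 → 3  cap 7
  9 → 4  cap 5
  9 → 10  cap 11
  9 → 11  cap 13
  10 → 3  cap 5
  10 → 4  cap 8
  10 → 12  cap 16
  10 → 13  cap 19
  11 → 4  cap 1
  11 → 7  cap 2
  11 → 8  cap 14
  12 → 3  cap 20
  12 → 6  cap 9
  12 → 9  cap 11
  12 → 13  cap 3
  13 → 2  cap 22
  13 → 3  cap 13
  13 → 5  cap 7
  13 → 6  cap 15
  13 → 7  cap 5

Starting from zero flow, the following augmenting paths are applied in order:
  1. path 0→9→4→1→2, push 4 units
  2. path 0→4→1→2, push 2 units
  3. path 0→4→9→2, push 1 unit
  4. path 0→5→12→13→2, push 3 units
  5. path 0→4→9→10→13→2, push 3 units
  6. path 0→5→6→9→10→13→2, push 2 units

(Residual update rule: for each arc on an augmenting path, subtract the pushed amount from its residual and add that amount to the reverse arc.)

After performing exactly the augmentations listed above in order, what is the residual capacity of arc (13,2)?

after path 1 (0→9→4→1→2, push 4): res(13,2)=22
after path 2 (0→4→1→2, push 2): res(13,2)=22
after path 3 (0→4→9→2, push 1): res(13,2)=22
after path 4 (0→5→12→13→2, push 3): res(13,2)=19
after path 5 (0→4→9→10→13→2, push 3): res(13,2)=16
after path 6 (0→5→6→9→10→13→2, push 2): res(13,2)=14

Residual capacity of (13,2): 14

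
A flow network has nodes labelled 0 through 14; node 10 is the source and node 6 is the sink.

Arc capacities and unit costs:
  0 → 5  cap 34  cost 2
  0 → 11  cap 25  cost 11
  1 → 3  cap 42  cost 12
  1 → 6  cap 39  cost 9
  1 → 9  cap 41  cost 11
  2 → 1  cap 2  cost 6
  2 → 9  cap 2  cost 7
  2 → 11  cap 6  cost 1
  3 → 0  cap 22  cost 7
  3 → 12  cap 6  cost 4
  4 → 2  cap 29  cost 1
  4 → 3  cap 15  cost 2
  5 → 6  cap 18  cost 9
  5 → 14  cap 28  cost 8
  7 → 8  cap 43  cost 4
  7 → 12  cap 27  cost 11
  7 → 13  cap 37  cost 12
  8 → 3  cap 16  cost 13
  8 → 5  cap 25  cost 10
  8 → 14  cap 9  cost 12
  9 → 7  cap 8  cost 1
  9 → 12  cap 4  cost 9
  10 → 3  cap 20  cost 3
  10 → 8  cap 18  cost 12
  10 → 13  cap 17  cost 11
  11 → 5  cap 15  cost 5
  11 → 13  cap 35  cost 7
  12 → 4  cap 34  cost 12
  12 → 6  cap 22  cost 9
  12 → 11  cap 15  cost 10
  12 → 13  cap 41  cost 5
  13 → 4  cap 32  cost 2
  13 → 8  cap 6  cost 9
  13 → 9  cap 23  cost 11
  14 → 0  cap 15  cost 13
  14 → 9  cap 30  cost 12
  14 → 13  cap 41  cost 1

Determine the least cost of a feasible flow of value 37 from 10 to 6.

shortest-cost path #1: 10→3→12→6 push 6 @ unit cost 16 (adds 96)
shortest-cost path #2: 10→3→0→5→6 push 14 @ unit cost 21 (adds 294)
shortest-cost path #3: 10→13→4→2→1→6 push 2 @ unit cost 29 (adds 58)
shortest-cost path #4: 10→13→4→2→11→5→6 push 4 @ unit cost 29 (adds 116)
shortest-cost path #5: 10→13→4→2→9→12→6 push 2 @ unit cost 39 (adds 78)
shortest-cost path #6: 10→13→9→12→6 push 2 @ unit cost 40 (adds 80)
shortest-cost path #7: 10→13→9→7→12→6 push 7 @ unit cost 43 (adds 301)
total cost = 1023

Minimum cost for 37 units: 1023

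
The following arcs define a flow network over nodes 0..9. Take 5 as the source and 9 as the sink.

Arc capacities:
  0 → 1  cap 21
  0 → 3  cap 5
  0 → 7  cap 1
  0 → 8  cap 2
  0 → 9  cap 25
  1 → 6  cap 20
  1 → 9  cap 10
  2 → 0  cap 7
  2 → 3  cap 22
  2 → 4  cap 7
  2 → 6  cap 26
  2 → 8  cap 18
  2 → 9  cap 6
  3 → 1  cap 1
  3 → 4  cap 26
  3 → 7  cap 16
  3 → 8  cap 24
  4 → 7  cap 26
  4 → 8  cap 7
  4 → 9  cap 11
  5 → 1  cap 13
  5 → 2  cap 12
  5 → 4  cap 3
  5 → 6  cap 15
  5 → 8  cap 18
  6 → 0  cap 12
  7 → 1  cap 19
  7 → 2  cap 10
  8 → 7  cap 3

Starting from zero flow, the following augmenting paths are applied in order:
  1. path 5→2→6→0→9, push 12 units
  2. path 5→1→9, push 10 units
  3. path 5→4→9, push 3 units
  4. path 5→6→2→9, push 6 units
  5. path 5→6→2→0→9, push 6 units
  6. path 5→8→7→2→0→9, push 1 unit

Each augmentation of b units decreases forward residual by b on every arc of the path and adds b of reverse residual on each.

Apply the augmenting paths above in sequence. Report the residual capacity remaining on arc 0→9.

Residual capacity of (0,9): 6

after path 1 (5→2→6→0→9, push 12): res(0,9)=13
after path 2 (5→1→9, push 10): res(0,9)=13
after path 3 (5→4→9, push 3): res(0,9)=13
after path 4 (5→6→2→9, push 6): res(0,9)=13
after path 5 (5→6→2→0→9, push 6): res(0,9)=7
after path 6 (5→8→7→2→0→9, push 1): res(0,9)=6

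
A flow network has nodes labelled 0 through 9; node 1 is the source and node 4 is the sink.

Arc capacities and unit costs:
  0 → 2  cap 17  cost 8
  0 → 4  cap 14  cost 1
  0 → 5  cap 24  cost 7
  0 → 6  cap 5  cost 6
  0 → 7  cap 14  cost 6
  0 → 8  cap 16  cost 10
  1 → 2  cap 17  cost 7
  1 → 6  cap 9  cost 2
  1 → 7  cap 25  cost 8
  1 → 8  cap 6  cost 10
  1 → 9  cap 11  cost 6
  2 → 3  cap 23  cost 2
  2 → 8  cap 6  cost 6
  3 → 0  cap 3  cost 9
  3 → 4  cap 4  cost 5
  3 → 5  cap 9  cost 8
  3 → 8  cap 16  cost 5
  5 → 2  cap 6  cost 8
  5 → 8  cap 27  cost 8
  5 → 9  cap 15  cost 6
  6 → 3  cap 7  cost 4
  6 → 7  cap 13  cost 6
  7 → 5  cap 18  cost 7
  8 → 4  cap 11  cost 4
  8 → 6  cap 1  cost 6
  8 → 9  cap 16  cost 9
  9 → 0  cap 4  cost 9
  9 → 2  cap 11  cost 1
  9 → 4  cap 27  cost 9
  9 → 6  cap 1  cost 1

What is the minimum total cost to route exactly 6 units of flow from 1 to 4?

Minimum cost for 6 units: 72

shortest-cost path #1: 1→6→3→4 push 4 @ unit cost 11 (adds 44)
shortest-cost path #2: 1→8→4 push 2 @ unit cost 14 (adds 28)
total cost = 72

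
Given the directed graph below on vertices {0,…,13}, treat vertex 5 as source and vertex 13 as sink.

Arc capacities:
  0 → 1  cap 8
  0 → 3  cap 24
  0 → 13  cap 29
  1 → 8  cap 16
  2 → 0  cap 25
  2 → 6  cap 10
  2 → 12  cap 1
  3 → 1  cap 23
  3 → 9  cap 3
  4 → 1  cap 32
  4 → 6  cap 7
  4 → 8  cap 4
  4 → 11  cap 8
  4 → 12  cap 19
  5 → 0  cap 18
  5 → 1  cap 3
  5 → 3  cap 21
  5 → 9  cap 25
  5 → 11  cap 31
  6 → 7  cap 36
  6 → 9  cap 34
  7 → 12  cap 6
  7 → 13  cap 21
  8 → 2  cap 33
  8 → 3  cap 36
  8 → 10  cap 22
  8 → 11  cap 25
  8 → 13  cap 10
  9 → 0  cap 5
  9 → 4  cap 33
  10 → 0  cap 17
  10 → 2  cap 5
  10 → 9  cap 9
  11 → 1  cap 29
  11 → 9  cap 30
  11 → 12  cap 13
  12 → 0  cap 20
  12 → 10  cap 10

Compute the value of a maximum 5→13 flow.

augment #1: 5→0→13 bottleneck 18, total now 18
augment #2: 5→1→8→13 bottleneck 3, total now 21
augment #3: 5→9→0→13 bottleneck 5, total now 26
augment #4: 5→3→1→8→13 bottleneck 7, total now 33
augment #5: 5→11→12→0→13 bottleneck 6, total now 39
augment #6: 5→9→4→6→7→13 bottleneck 7, total now 46
augment #7: 5→3→1→8→2→6→7→13 bottleneck 6, total now 52
augment #8: 5→9→4→8→2→6→7→13 bottleneck 4, total now 56

Maximum flow value: 56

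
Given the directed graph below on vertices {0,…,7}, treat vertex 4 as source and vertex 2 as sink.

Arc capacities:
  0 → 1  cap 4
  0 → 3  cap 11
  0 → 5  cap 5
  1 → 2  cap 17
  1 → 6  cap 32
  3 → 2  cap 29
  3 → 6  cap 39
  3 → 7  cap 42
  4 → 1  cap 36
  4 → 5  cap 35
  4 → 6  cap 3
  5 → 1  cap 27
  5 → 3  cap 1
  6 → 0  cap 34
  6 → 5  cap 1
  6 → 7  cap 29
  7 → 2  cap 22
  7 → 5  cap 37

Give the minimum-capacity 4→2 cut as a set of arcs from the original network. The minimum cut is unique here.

augment #1: 4→1→2 push 17
augment #2: 4→5→3→2 push 1
augment #3: 4→6→7→2 push 3
augment #4: 4→1→6→7→2 push 19
augment #5: 4→5→1→6→0→3→2 push 11
max flow = 51; residual-reachable set from 4 gives S-side
cut edges (S→T): {(0,3), (1,2), (5,3), (7,2)} total cap 51

Min-cut arcs: {(0,3), (1,2), (5,3), (7,2)} (total capacity 51)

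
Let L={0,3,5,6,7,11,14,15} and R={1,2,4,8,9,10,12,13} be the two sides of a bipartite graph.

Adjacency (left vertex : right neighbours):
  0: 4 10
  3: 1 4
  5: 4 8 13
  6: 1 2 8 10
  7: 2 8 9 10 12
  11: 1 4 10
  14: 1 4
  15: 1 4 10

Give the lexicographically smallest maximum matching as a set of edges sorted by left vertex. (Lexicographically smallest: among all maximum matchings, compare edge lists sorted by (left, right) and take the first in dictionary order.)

Lex-smallest maximum matching: {(0,4), (3,1), (5,8), (6,2), (7,9), (11,10)}

|M| = 6 (so the lex-smallest maximum matching has 6 edges)
process left vertices in ascending order; for each, take the smallest-labelled available neighbour that still permits 6 edges overall, or leave it unmatched if none does
lex-smallest matching: {0-4, 3-1, 5-8, 6-2, 7-9, 11-10}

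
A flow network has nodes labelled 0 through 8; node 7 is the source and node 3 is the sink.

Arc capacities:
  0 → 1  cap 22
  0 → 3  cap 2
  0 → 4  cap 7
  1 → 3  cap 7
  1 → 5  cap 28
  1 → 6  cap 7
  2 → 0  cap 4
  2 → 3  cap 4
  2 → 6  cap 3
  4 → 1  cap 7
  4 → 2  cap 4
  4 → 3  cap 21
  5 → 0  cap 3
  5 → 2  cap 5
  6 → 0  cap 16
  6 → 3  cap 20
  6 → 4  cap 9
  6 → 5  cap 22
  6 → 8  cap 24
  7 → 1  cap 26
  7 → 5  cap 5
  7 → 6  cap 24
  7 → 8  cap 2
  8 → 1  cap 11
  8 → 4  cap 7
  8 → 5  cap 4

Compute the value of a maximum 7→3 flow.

Maximum flow value: 48

augment #1: 7→1→3 bottleneck 7, total now 7
augment #2: 7→6→3 bottleneck 20, total now 27
augment #3: 7→5→0→3 bottleneck 2, total now 29
augment #4: 7→5→2→3 bottleneck 3, total now 32
augment #5: 7→6→4→3 bottleneck 4, total now 36
augment #6: 7→8→4→3 bottleneck 2, total now 38
augment #7: 7→1→5→2→3 bottleneck 1, total now 39
augment #8: 7→1→6→4→3 bottleneck 5, total now 44
augment #9: 7→1→5→0→4→3 bottleneck 1, total now 45
augment #10: 7→1→6→0→4→3 bottleneck 2, total now 47
augment #11: 7→1→5→2→0→4→3 bottleneck 1, total now 48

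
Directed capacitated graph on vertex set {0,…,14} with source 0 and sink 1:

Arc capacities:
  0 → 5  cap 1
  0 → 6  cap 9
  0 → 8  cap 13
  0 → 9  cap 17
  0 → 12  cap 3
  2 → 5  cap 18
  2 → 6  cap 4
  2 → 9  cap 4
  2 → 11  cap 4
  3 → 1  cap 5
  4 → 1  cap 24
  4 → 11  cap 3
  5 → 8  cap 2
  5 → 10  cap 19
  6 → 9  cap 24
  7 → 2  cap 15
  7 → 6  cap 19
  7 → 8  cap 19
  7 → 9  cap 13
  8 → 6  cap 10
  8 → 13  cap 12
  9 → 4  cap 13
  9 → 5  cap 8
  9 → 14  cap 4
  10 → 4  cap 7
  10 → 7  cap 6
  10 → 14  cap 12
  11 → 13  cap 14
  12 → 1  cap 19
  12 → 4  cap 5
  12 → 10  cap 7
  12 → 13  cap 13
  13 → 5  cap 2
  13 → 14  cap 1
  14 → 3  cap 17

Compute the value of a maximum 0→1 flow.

augment #1: 0→12→1 bottleneck 3, total now 3
augment #2: 0→9→4→1 bottleneck 13, total now 16
augment #3: 0→5→10→4→1 bottleneck 1, total now 17
augment #4: 0→9→14→3→1 bottleneck 4, total now 21
augment #5: 0→8→13→14→3→1 bottleneck 1, total now 22
augment #6: 0→6→9→5→10→4→1 bottleneck 6, total now 28

Maximum flow value: 28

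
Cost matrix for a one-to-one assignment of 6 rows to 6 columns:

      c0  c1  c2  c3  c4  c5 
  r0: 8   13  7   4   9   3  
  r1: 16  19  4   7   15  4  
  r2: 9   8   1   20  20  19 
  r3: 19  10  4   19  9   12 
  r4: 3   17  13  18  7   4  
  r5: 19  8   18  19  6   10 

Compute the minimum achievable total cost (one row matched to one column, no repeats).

Minimum assignment cost: 28

optimal assignment: row0→col3 (cost 4), row1→col5 (cost 4), row2→col2 (cost 1), row3→col1 (cost 10), row4→col0 (cost 3), row5→col4 (cost 6)
total = 4 + 4 + 1 + 10 + 3 + 6 = 28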